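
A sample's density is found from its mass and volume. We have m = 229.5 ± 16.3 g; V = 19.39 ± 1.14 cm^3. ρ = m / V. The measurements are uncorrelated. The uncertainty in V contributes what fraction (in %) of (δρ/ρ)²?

(δρ/ρ)² = (1·δm/m)² + (-1·δV/V)²
  m term: (1×0.0710)² = 0.00504
  V term: (-1×0.0588)² = 0.00346
Total = 0.00850. Share from V = 0.00346/0.00850 = 0.407.

40.7%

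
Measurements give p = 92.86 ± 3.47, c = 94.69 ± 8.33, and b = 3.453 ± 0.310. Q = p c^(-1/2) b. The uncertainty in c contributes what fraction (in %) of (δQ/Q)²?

17.0%

(δQ/Q)² = (1·δp/p)² + (−½·δc/c)² + (1·δb/b)²
  p term: (1×0.0374)² = 0.00140
  c term: (-0.5×0.0880)² = 0.00193
  b term: (1×0.0898)² = 0.00806
Total = 0.0114. Share from c = 0.00193/0.0114 = 0.170.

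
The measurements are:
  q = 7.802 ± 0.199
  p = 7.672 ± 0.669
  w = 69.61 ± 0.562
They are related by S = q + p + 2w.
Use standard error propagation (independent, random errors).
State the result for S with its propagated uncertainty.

For a sum/difference, combine absolute errors in quadrature:
  (δq)² = 0.0396;  (δp)² = 0.448;  (2·δw)² = 1.26
δS = √(1.75) = 1.32
S = 154.7.

154.7 ± 1.32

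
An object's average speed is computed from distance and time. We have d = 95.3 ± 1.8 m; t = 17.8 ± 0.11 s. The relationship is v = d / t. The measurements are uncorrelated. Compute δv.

v is a product of powers, so relative uncertainties combine in quadrature:
  (1·δd/d)² = (1×0.0189)² = 0.000357;  (-1·δt/t)² = (-1×0.00618)² = 3.82e-05
δv/v = √(0.000395) = 0.0199
v = 5.35 m/s, so δv = 0.0199 × 5.35 = 0.106 m/s.

0.106 m/s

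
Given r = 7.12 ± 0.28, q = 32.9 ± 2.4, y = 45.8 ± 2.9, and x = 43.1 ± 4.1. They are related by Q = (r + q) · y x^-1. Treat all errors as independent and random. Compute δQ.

Let u = r + q = 40.0. δu = √(δr² + δq²) = √(0.0784 + 5.76) = 2.42, so δu/u = 0.0604.
Q is then a monomial in u, y, x:
δQ/Q = √((δu/u)² + (1·δy/y)² + (-1·δx/x)²) = √(0.00365 + 0.00401 + 0.00905) = 0.129
Q = 42.5, so δQ = 0.129 × 42.5 = 5.50.

5.50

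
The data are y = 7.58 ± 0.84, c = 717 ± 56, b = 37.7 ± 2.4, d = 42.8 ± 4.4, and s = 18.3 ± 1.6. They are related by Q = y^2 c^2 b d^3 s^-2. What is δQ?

1.18e+11

For a monomial Q ∝ y^2, c^2, b, d^3, s^-2, fractional errors add in quadrature:
  (2·δy/y)² = (2×0.111)² = 0.0491;  (2·δc/c)² = (2×0.0781)² = 0.0244;  (1·δb/b)² = (1×0.0637)² = 0.00405;  (3·δd/d)² = (3×0.103)² = 0.0951;  (-2·δs/s)² = (-2×0.0874)² = 0.0306
δQ/Q = √(0.203) = 0.451
Q = 2.61e+11, so δQ = 0.451 × 2.61e+11 = 1.18e+11.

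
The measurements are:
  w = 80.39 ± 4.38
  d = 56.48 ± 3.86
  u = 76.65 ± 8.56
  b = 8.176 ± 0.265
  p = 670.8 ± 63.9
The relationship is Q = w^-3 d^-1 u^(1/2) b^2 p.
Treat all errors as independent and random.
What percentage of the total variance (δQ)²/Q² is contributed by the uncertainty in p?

(δQ/Q)² = (-3·δw/w)² + (-1·δd/d)² + (½·δu/u)² + (2·δb/b)² + (1·δp/p)²
  w term: (-3×0.0545)² = 0.0267
  d term: (-1×0.0683)² = 0.00467
  u term: (0.5×0.112)² = 0.00312
  b term: (2×0.0324)² = 0.00420
  p term: (1×0.0953)² = 0.00907
Total = 0.0478. Share from p = 0.00907/0.0478 = 0.190.

19.0%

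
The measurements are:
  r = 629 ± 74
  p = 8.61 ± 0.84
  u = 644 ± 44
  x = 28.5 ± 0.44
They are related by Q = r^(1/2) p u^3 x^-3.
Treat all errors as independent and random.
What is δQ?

For a monomial Q ∝ r^(1/2), p, u^3, x^-3, fractional errors add in quadrature:
  (½·δr/r)² = (0.5×0.118)² = 0.00346;  (1·δp/p)² = (1×0.0976)² = 0.00952;  (3·δu/u)² = (3×0.0683)² = 0.0420;  (-3·δx/x)² = (-3×0.0154)² = 0.00215
δQ/Q = √(0.0571) = 0.239
Q = 2.49e+06, so δQ = 0.239 × 2.49e+06 = 5.96e+05.

5.96e+05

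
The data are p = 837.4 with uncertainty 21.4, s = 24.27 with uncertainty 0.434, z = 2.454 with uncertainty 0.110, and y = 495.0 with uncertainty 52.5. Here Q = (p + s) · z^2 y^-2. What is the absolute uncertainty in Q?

Let u = p + s = 861.7. δu = √(δp² + δs²) = √(458 + 0.188) = 21.4, so δu/u = 0.0248.
Q is then a monomial in u, z, y:
δQ/Q = √((δu/u)² + (2·δz/z)² + (-2·δy/y)²) = √(0.000617 + 0.00804 + 0.0450) = 0.232
Q = 0.02118, so δQ = 0.232 × 0.02118 = 0.00491.

0.00491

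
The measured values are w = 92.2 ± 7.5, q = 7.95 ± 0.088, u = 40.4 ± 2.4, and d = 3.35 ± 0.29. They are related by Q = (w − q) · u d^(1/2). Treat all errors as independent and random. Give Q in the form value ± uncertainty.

Let h = w − q = 84.2. δh = √(δw² + δq²) = √(56.2 + 0.00774) = 7.50, so δh/h = 0.0890.
Q is then a monomial in h, u, d:
δQ/Q = √((δh/h)² + (1·δu/u)² + (½·δd/d)²) = √(0.00793 + 0.00353 + 0.00187) = 0.115
Q = 6230, so δQ = 0.115 × 6230 = 719.

6230 ± 719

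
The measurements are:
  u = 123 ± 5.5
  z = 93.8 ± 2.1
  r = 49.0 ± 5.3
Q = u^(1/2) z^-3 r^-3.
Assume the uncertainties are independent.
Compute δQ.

3.79e-11

Q is a product of powers, so relative uncertainties combine in quadrature:
  (½·δu/u)² = (0.5×0.0447)² = 0.000500;  (-3·δz/z)² = (-3×0.0224)² = 0.00451;  (-3·δr/r)² = (-3×0.108)² = 0.105
δQ/Q = √(0.110) = 0.332
Q = 1.14e-10, so δQ = 0.332 × 1.14e-10 = 3.79e-11.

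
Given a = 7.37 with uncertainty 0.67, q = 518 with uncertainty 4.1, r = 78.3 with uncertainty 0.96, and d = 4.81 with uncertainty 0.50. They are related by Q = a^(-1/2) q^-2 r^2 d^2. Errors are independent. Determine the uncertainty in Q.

0.0418

For a monomial Q ∝ a^(-1/2), q^-2, r^2, d^2, fractional errors add in quadrature:
  (−½·δa/a)² = (-0.5×0.0909)² = 0.00207;  (-2·δq/q)² = (-2×0.00792)² = 0.000251;  (2·δr/r)² = (2×0.0123)² = 0.000601;  (2·δd/d)² = (2×0.104)² = 0.0432
δQ/Q = √(0.0461) = 0.215
Q = 0.195, so δQ = 0.215 × 0.195 = 0.0418.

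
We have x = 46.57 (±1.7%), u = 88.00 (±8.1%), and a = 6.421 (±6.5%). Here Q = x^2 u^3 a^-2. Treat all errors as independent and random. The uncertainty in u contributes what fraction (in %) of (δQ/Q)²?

(δQ/Q)² = (2·δx/x)² + (3·δu/u)² + (-2·δa/a)²
  x term: (2×0.0170)² = 0.00116
  u term: (3×0.0810)² = 0.0590
  a term: (-2×0.0650)² = 0.0169
Total = 0.0771. Share from u = 0.0590/0.0771 = 0.766.

76.6%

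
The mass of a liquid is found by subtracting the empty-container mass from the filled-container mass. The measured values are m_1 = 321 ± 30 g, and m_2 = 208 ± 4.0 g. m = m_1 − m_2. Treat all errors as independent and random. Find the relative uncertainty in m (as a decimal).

0.268

Each term contributes (cᵢ δxᵢ)² to (δm)²:
  (δm_1)² = 900;  (δm_2)² = 16.0
δm = √(916) = 30.3 g
m = 113 g, so δm/m = 30.3/113 = 0.268.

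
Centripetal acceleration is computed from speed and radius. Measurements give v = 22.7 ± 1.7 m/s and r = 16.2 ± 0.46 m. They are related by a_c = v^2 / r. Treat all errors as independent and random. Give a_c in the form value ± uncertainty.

Relative error in a monomial: (δa_c/a_c)² = Σ (nᵢ · δxᵢ/xᵢ)².
  (2·δv/v)² = (2×0.0749)² = 0.0224;  (-1·δr/r)² = (-1×0.0284)² = 0.000806
δa_c/a_c = √(0.0232) = 0.152
a_c = 31.8 m/s^2, so δa_c = 0.152 × 31.8 = 4.85 m/s^2.

31.8 ± 4.85 m/s^2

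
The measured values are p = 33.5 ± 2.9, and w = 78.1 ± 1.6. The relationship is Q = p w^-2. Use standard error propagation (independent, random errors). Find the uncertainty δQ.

0.000526

Each factor contributes (exponent × relative error)² to (δQ/Q)²:
  (1·δp/p)² = (1×0.0866)² = 0.00749;  (-2·δw/w)² = (-2×0.0205)² = 0.00168
δQ/Q = √(0.00917) = 0.0958
Q = 0.00549, so δQ = 0.0958 × 0.00549 = 0.000526.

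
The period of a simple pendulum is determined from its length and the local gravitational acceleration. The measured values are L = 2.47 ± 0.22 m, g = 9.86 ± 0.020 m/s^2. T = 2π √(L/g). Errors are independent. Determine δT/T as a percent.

T is a product of powers, so relative uncertainties combine in quadrature:
  (½·δL/L)² = (0.5×0.0891)² = 0.00198;  (−½·δg/g)² = (-0.5×0.00203)² = 1.03e-06
δT/T = √(0.00198) = 0.0445

4.45%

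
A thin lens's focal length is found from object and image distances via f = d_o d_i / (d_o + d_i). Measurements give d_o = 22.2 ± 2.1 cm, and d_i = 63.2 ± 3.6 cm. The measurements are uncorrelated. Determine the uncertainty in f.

∂f/∂d_o = (d_i/(d_o+d_i))² = 0.548;  ∂f/∂d_i = (d_o/(d_o+d_i))² = 0.0676
δf = √((∂f/∂d_o · δd_o)² + (∂f/∂d_i · δd_i)²) = √(1.32 + 0.0592) = 1.18 cm

1.18 cm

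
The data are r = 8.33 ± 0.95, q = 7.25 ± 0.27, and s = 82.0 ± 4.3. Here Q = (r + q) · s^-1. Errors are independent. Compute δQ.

0.0156

Let u = r + q = 15.6. δu = √(δr² + δq²) = √(0.902 + 0.0729) = 0.988, so δu/u = 0.0634.
Q is then a monomial in u, s:
δQ/Q = √((δu/u)² + (-1·δs/s)²) = √(0.00402 + 0.00275) = 0.0823
Q = 0.190, so δQ = 0.0823 × 0.190 = 0.0156.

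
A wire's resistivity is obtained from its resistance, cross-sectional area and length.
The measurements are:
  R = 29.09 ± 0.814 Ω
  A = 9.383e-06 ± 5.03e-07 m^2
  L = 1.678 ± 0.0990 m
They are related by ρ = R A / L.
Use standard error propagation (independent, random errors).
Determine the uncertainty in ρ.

1.37e-05 Ω·m

For a monomial ρ ∝ R, A, L^-1, fractional errors add in quadrature:
  (1·δR/R)² = (1×0.0280)² = 0.000783;  (1·δA/A)² = (1×0.0536)² = 0.00287;  (-1·δL/L)² = (-1×0.0590)² = 0.00348
δρ/ρ = √(0.00714) = 0.0845
ρ = 0.0001627 Ω·m, so δρ = 0.0845 × 0.0001627 = 1.37e-05 Ω·m.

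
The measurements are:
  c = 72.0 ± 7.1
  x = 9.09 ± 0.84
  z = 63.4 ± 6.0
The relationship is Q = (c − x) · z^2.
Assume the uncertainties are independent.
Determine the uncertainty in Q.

55800

Let u = c − x = 62.9. δu = √(δc² + δx²) = √(50.4 + 0.706) = 7.15, so δu/u = 0.114.
Q is then a monomial in u, z:
δQ/Q = √((δu/u)² + (2·δz/z)²) = √(0.0129 + 0.0358) = 0.221
Q = 2.53e+05, so δQ = 0.221 × 2.53e+05 = 55800.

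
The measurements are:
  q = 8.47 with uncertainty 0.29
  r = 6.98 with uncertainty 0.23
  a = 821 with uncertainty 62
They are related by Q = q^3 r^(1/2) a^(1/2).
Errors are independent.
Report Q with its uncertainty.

Q is a product of powers, so relative uncertainties combine in quadrature:
  (3·δq/q)² = (3×0.0342)² = 0.0106;  (½·δr/r)² = (0.5×0.0330)² = 0.000271;  (½·δa/a)² = (0.5×0.0755)² = 0.00143
δQ/Q = √(0.0122) = 0.111
Q = 46000, so δQ = 0.111 × 46000 = 5090.

46000 ± 5090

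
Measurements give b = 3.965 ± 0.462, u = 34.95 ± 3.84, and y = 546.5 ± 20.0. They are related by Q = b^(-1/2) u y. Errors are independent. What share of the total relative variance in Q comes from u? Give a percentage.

(δQ/Q)² = (−½·δb/b)² + (1·δu/u)² + (1·δy/y)²
  b term: (-0.5×0.117)² = 0.00339
  u term: (1×0.110)² = 0.0121
  y term: (1×0.0366)² = 0.00134
Total = 0.0168. Share from u = 0.0121/0.0168 = 0.718.

71.8%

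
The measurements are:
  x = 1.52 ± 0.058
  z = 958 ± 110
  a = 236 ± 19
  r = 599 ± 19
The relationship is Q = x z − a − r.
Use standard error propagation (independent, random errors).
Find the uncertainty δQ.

178

Let p = x·z = 1460. δp/p = √((1·δx/x)² + (1·δz/z)²) = √(0.00146 + 0.0132) = 0.121, so δp = 176.
Q = p − a − r: δQ = √(δp² + δa² + δr²) = √(31000 + 361 + 361) = 178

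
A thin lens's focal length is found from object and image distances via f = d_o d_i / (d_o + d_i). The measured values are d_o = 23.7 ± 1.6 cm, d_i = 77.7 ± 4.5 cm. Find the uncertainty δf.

∂f/∂d_o = (d_i/(d_o+d_i))² = 0.587;  ∂f/∂d_i = (d_o/(d_o+d_i))² = 0.0546
δf = √((∂f/∂d_o · δd_o)² + (∂f/∂d_i · δd_i)²) = √(0.883 + 0.0604) = 0.971 cm

0.971 cm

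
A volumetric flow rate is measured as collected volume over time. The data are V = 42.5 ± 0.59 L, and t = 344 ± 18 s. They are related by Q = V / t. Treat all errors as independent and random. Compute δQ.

0.00669 L/s

For a monomial Q ∝ V, t^-1, fractional errors add in quadrature:
  (1·δV/V)² = (1×0.0139)² = 0.000193;  (-1·δt/t)² = (-1×0.0523)² = 0.00274
δQ/Q = √(0.00293) = 0.0541
Q = 0.124 L/s, so δQ = 0.0541 × 0.124 = 0.00669 L/s.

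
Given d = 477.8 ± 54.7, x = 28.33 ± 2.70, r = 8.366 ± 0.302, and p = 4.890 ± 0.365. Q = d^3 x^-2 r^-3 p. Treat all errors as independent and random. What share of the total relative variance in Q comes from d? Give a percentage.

68.7%

(δQ/Q)² = (3·δd/d)² + (-2·δx/x)² + (-3·δr/r)² + (1·δp/p)²
  d term: (3×0.114)² = 0.118
  x term: (-2×0.0953)² = 0.0363
  r term: (-3×0.0361)² = 0.0117
  p term: (1×0.0746)² = 0.00557
Total = 0.172. Share from d = 0.118/0.172 = 0.687.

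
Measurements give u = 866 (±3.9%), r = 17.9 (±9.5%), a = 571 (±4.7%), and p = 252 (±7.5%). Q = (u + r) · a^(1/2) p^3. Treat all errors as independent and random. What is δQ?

Let w = u + r = 884. δw = √(δu² + δr²) = √(1140 + 2.89) = 33.8, so δw/w = 0.0383.
Q is then a monomial in w, a, p:
δQ/Q = √((δw/w)² + (½·δa/a)² + (3·δp/p)²) = √(0.00146 + 0.000552 + 0.0506) = 0.229
Q = 3.38e+11, so δQ = 0.229 × 3.38e+11 = 7.76e+10.

7.76e+10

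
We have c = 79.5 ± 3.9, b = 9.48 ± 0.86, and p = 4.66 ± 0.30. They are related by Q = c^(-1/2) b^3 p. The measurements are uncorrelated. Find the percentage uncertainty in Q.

Relative error in a monomial: (δQ/Q)² = Σ (nᵢ · δxᵢ/xᵢ)².
  (−½·δc/c)² = (-0.5×0.0491)² = 0.000602;  (3·δb/b)² = (3×0.0907)² = 0.0741;  (1·δp/p)² = (1×0.0644)² = 0.00414
δQ/Q = √(0.0788) = 0.281

28.1%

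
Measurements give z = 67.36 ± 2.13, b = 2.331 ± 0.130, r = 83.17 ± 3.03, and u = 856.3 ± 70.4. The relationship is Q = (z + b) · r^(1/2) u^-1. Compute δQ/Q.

0.0896

Let w = z + b = 69.69. δw = √(δz² + δb²) = √(4.54 + 0.0169) = 2.13, so δw/w = 0.0306.
Q is then a monomial in w, r, u:
δQ/Q = √((δw/w)² + (½·δr/r)² + (-1·δu/u)²) = √(0.000938 + 0.000332 + 0.00676) = 0.0896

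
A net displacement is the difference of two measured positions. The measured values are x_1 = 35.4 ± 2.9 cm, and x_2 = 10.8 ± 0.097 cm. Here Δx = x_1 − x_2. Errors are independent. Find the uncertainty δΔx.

2.90 cm

For a sum/difference, combine absolute errors in quadrature:
  (δx_1)² = 8.41;  (δx_2)² = 0.00941
δΔx = √(8.42) = 2.90 cm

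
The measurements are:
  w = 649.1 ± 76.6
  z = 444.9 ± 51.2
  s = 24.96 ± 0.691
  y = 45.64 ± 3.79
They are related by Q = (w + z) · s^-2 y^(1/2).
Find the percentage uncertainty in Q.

Let u = w + z = 1094. δu = √(δw² + δz²) = √(5870 + 2620) = 92.1, so δu/u = 0.0842.
Q is then a monomial in u, s, y:
δQ/Q = √((δu/u)² + (-2·δs/s)² + (½·δy/y)²) = √(0.00709 + 0.00307 + 0.00172) = 0.109

10.9%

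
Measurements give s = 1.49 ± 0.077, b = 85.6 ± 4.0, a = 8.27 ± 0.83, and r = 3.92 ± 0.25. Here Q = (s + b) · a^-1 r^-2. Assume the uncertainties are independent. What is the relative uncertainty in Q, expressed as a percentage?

Let u = s + b = 87.1. δu = √(δs² + δb²) = √(0.00593 + 16.0) = 4.00, so δu/u = 0.0459.
Q is then a monomial in u, a, r:
δQ/Q = √((δu/u)² + (-1·δa/a)² + (-2·δr/r)²) = √(0.00211 + 0.0101 + 0.0163) = 0.169

16.9%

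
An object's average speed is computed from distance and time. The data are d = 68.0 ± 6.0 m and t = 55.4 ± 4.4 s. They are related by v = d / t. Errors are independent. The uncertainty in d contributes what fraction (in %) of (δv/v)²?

(δv/v)² = (1·δd/d)² + (-1·δt/t)²
  d term: (1×0.0882)² = 0.00779
  t term: (-1×0.0794)² = 0.00631
Total = 0.0141. Share from d = 0.00779/0.0141 = 0.552.

55.2%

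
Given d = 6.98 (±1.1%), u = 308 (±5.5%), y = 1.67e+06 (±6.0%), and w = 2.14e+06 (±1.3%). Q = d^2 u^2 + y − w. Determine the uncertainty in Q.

5.29e+05

Let p = d^2·u^2 = 4.62e+06. δp/p = √((2·δd/d)² + (2·δu/u)²) = √(0.000484 + 0.0121) = 0.112, so δp = 5.18e+05.
Q = p + y − w: δQ = √(δp² + δy² + δw²) = √(2.69e+11 + 1e+10 + 7.74e+08) = 5.29e+05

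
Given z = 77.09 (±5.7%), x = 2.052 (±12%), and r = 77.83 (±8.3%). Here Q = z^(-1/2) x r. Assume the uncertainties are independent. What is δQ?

2.70

Since Q is a product/quotient, work with relative uncertainties:
  (−½·δz/z)² = (-0.5×0.0570)² = 0.000812;  (1·δx/x)² = (1×0.120)² = 0.0144;  (1·δr/r)² = (1×0.0830)² = 0.00689
δQ/Q = √(0.0221) = 0.149
Q = 18.19, so δQ = 0.149 × 18.19 = 2.70.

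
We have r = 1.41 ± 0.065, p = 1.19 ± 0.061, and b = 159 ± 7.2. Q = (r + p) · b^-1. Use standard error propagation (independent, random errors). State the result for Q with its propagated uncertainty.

0.0164 ± 0.000929

Let u = r + p = 2.60. δu = √(δr² + δp²) = √(0.00423 + 0.00372) = 0.0891, so δu/u = 0.0343.
Q is then a monomial in u, b:
δQ/Q = √((δu/u)² + (-1·δb/b)²) = √(0.00118 + 0.00205) = 0.0568
Q = 0.0164, so δQ = 0.0568 × 0.0164 = 0.000929.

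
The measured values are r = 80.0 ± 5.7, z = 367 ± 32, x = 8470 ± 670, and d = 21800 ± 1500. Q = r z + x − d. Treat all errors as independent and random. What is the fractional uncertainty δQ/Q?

Let p = r·z = 29400. δp/p = √((1·δr/r)² + (1·δz/z)²) = √(0.00508 + 0.00760) = 0.113, so δp = 3310.
Q = p + x − d: δQ = √(δp² + δx² + δd²) = √(1.09e+07 + 4.49e+05 + 2.25e+06) = 3690
Q = 16000, so δQ/Q = 3690/16000 = 0.230.

0.230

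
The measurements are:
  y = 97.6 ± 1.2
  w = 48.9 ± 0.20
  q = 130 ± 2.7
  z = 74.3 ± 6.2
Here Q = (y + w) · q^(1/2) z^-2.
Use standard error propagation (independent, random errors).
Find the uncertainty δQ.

0.0507

Let u = y + w = 146. δu = √(δy² + δw²) = √(1.44 + 0.0400) = 1.22, so δu/u = 0.00830.
Q is then a monomial in u, q, z:
δQ/Q = √((δu/u)² + (½·δq/q)² + (-2·δz/z)²) = √(6.9e-05 + 0.000108 + 0.0279) = 0.167
Q = 0.303, so δQ = 0.167 × 0.303 = 0.0507.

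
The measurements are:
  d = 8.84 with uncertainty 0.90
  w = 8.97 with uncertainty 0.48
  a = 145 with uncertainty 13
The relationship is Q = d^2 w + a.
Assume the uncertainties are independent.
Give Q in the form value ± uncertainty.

Let p = d^2·w = 701. δp/p = √((2·δd/d)² + (1·δw/w)²) = √(0.0415 + 0.00286) = 0.211, so δp = 148.
Q = p + a: δQ = √(δp² + δa²) = √(21800 + 169) = 148
Q = 846.

846 ± 148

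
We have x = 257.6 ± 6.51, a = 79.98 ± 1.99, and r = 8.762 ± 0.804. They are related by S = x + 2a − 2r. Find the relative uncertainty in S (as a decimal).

Sums and differences: (δS)² = Σ (cᵢ δxᵢ)².
  (δx)² = 42.4;  (2·δa)² = 15.8;  (2·δr)² = 2.59
δS = √(60.8) = 7.80
S = 400.0, so δS/S = 7.80/400.0 = 0.0195.

0.0195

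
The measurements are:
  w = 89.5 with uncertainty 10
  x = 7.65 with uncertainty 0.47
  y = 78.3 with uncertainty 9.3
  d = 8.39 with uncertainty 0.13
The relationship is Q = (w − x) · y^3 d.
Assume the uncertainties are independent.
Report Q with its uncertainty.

(3.30 ± 1.24) × 10^8

Let u = w − x = 81.8. δu = √(δw² + δx²) = √(100 + 0.221) = 10.0, so δu/u = 0.122.
Q is then a monomial in u, y, d:
δQ/Q = √((δu/u)² + (3·δy/y)² + (1·δd/d)²) = √(0.0150 + 0.127 + 0.000240) = 0.377
Q = 3.3e+08, so δQ = 0.377 × 3.3e+08 = 1.24e+08.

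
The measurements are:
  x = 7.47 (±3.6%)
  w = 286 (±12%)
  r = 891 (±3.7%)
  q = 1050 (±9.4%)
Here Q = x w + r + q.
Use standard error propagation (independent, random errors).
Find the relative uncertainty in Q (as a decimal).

0.0704

Let p = x·w = 2140. δp/p = √((1·δx/x)² + (1·δw/w)²) = √(0.00130 + 0.0144) = 0.125, so δp = 268.
Q = p + r + q: δQ = √(δp² + δr² + δq²) = √(71600 + 1090 + 9740) = 287
Q = 4080, so δQ/Q = 287/4080 = 0.0704.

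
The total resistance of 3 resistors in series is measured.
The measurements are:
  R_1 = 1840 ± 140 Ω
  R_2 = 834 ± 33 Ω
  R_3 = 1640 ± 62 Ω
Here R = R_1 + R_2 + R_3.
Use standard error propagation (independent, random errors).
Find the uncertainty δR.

157 Ω

For a sum/difference, combine absolute errors in quadrature:
  (δR_1)² = 19600;  (δR_2)² = 1090;  (δR_3)² = 3840
δR = √(24500) = 157 Ω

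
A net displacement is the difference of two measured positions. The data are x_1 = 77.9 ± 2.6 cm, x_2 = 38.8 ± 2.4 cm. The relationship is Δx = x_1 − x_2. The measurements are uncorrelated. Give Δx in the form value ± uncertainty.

For a sum/difference, combine absolute errors in quadrature:
  (δx_1)² = 6.76;  (δx_2)² = 5.76
δΔx = √(12.5) = 3.54 cm
Δx = 39.1 cm.

39.1 ± 3.54 cm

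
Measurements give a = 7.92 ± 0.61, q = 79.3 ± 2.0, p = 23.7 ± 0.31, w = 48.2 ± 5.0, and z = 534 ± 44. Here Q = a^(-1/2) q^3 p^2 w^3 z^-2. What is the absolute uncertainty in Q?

Q is a product of powers, so relative uncertainties combine in quadrature:
  (−½·δa/a)² = (-0.5×0.0770)² = 0.00148;  (3·δq/q)² = (3×0.0252)² = 0.00572;  (2·δp/p)² = (2×0.0131)² = 0.000684;  (3·δw/w)² = (3×0.104)² = 0.0968;  (-2·δz/z)² = (-2×0.0824)² = 0.0272
δQ/Q = √(0.132) = 0.363
Q = 3.91e+07, so δQ = 0.363 × 3.91e+07 = 1.42e+07.

1.42e+07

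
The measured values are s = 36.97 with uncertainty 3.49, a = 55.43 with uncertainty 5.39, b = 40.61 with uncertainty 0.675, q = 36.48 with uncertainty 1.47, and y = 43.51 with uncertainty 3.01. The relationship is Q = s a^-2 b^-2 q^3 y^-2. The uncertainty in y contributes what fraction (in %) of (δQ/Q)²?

23.5%

(δQ/Q)² = (1·δs/s)² + (-2·δa/a)² + (-2·δb/b)² + (3·δq/q)² + (-2·δy/y)²
  s term: (1×0.0944)² = 0.00891
  a term: (-2×0.0972)² = 0.0378
  b term: (-2×0.0166)² = 0.00111
  q term: (3×0.0403)² = 0.0146
  y term: (-2×0.0692)² = 0.0191
Total = 0.0816. Share from y = 0.0191/0.0816 = 0.235.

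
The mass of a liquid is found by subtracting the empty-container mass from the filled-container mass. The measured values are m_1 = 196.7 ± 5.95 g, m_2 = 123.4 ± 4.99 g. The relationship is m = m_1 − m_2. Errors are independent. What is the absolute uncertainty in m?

For a sum/difference, combine absolute errors in quadrature:
  (δm_1)² = 35.4;  (δm_2)² = 24.9
δm = √(60.3) = 7.77 g

7.77 g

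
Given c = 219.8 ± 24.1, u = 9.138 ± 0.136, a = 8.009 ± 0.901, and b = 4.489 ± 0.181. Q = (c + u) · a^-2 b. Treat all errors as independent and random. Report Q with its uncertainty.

16.02 ± 4.03

Let w = c + u = 228.9. δw = √(δc² + δu²) = √(581 + 0.0185) = 24.1, so δw/w = 0.105.
Q is then a monomial in w, a, b:
δQ/Q = √((δw/w)² + (-2·δa/a)² + (1·δb/b)²) = √(0.0111 + 0.0506 + 0.00163) = 0.252
Q = 16.02, so δQ = 0.252 × 16.02 = 4.03.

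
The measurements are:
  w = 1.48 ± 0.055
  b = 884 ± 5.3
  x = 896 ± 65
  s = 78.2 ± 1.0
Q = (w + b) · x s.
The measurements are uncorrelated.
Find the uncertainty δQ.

Let u = w + b = 885. δu = √(δw² + δb²) = √(0.00302 + 28.1) = 5.30, so δu/u = 0.00599.
Q is then a monomial in u, x, s:
δQ/Q = √((δu/u)² + (1·δx/x)² + (1·δs/s)²) = √(3.58e-05 + 0.00526 + 0.000164) = 0.0739
Q = 6.2e+07, so δQ = 0.0739 × 6.2e+07 = 4.59e+06.

4.59e+06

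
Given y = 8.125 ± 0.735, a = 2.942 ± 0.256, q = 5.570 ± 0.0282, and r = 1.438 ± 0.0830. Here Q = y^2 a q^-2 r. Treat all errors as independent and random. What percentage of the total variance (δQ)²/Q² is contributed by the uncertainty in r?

7.62%

(δQ/Q)² = (2·δy/y)² + (1·δa/a)² + (-2·δq/q)² + (1·δr/r)²
  y term: (2×0.0905)² = 0.0327
  a term: (1×0.0870)² = 0.00757
  q term: (-2×0.00506)² = 0.000103
  r term: (1×0.0577)² = 0.00333
Total = 0.0437. Share from r = 0.00333/0.0437 = 0.0762.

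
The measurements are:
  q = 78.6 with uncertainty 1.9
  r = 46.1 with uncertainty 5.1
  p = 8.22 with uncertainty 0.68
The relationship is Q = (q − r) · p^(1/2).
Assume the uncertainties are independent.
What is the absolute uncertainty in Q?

16.1

Let u = q − r = 32.5. δu = √(δq² + δr²) = √(3.61 + 26.0) = 5.44, so δu/u = 0.167.
Q is then a monomial in u, p:
δQ/Q = √((δu/u)² + (½·δp/p)²) = √(0.0280 + 0.00171) = 0.172
Q = 93.2, so δQ = 0.172 × 93.2 = 16.1.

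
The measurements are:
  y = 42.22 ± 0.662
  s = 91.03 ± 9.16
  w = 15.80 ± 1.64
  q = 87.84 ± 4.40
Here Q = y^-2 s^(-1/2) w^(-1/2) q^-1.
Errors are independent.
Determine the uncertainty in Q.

1.57e-08

Since Q is a product/quotient, work with relative uncertainties:
  (-2·δy/y)² = (-2×0.0157)² = 0.000983;  (−½·δs/s)² = (-0.5×0.101)² = 0.00253;  (−½·δw/w)² = (-0.5×0.104)² = 0.00269;  (-1·δq/q)² = (-1×0.0501)² = 0.00251
δQ/Q = √(0.00872) = 0.0934
Q = 1.684e-07, so δQ = 0.0934 × 1.684e-07 = 1.57e-08.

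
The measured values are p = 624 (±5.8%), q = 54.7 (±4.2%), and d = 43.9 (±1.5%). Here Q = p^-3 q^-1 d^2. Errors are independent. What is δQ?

Since Q is a product/quotient, work with relative uncertainties:
  (-3·δp/p)² = (-3×0.0580)² = 0.0303;  (-1·δq/q)² = (-1×0.0420)² = 0.00176;  (2·δd/d)² = (2×0.0150)² = 0.000900
δQ/Q = √(0.0329) = 0.181
Q = 1.45e-07, so δQ = 0.181 × 1.45e-07 = 2.63e-08.

2.63e-08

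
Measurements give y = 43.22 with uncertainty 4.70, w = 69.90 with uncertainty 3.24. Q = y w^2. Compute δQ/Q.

Each factor contributes (exponent × relative error)² to (δQ/Q)²:
  (1·δy/y)² = (1×0.109)² = 0.0118;  (2·δw/w)² = (2×0.0464)² = 0.00859
δQ/Q = √(0.0204) = 0.143

0.143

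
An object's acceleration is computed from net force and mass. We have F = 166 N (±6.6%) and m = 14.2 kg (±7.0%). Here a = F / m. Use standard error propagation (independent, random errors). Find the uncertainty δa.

1.12 m/s^2

Since a is a product/quotient, work with relative uncertainties:
  (1·δF/F)² = (1×0.0660)² = 0.00436;  (-1·δm/m)² = (-1×0.0700)² = 0.00490
δa/a = √(0.00926) = 0.0962
a = 11.7 m/s^2, so δa = 0.0962 × 11.7 = 1.12 m/s^2.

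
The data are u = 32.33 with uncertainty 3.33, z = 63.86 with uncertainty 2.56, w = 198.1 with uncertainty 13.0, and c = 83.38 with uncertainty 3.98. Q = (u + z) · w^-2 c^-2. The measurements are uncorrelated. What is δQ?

5.93e-08

Let h = u + z = 96.19. δh = √(δu² + δz²) = √(11.1 + 6.55) = 4.20, so δh/h = 0.0437.
Q is then a monomial in h, w, c:
δQ/Q = √((δh/h)² + (-2·δw/w)² + (-2·δc/c)²) = √(0.00191 + 0.0172 + 0.00911) = 0.168
Q = 3.526e-07, so δQ = 0.168 × 3.526e-07 = 5.93e-08.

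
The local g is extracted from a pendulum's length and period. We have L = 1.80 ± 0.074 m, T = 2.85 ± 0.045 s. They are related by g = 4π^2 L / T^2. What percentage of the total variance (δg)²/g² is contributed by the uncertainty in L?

(δg/g)² = (1·δL/L)² + (-2·δT/T)²
  L term: (1×0.0411)² = 0.00169
  T term: (-2×0.0158)² = 0.000997
Total = 0.00269. Share from L = 0.00169/0.00269 = 0.629.

62.9%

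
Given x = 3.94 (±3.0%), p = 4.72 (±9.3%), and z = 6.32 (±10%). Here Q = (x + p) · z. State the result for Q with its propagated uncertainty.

54.7 ± 6.18

Let u = x + p = 8.66. δu = √(δx² + δp²) = √(0.0140 + 0.193) = 0.455, so δu/u = 0.0525.
Q is then a monomial in u, z:
δQ/Q = √((δu/u)² + (1·δz/z)²) = √(0.00276 + 0.0100) = 0.113
Q = 54.7, so δQ = 0.113 × 54.7 = 6.18.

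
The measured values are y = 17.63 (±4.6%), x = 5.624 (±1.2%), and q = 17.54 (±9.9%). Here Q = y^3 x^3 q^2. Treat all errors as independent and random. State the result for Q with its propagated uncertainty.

(2.999 ± 0.732) × 10^8

Relative error in a monomial: (δQ/Q)² = Σ (nᵢ · δxᵢ/xᵢ)².
  (3·δy/y)² = (3×0.0460)² = 0.0190;  (3·δx/x)² = (3×0.0120)² = 0.00130;  (2·δq/q)² = (2×0.0990)² = 0.0392
δQ/Q = √(0.0595) = 0.244
Q = 2.999e+08, so δQ = 0.244 × 2.999e+08 = 7.32e+07.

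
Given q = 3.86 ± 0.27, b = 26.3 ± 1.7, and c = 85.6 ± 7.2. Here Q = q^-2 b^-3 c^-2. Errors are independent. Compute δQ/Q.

Products/powers → add relative errors in quadrature, weighted by exponent:
  (-2·δq/q)² = (-2×0.0699)² = 0.0196;  (-3·δb/b)² = (-3×0.0646)² = 0.0376;  (-2·δc/c)² = (-2×0.0841)² = 0.0283
δQ/Q = √(0.0855) = 0.292

0.292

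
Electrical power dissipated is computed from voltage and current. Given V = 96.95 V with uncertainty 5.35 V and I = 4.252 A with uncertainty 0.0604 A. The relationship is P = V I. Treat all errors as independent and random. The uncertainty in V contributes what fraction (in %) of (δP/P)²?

93.8%

(δP/P)² = (1·δV/V)² + (1·δI/I)²
  V term: (1×0.0552)² = 0.00305
  I term: (1×0.0142)² = 0.000202
Total = 0.00325. Share from V = 0.00305/0.00325 = 0.938.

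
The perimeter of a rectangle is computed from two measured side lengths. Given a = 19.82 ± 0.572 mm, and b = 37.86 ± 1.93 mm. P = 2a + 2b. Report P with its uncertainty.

115.4 ± 4.03 mm

P is a linear combination, so absolute uncertainties add in quadrature:
  (2·δa)² = 1.31;  (2·δb)² = 14.9
δP = √(16.2) = 4.03 mm
P = 115.4 mm.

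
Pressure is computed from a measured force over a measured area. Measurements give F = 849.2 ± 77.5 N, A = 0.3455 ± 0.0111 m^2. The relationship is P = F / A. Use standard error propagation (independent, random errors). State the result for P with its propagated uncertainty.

2458 ± 238 Pa

Products/powers → add relative errors in quadrature, weighted by exponent:
  (1·δF/F)² = (1×0.0913)² = 0.00833;  (-1·δA/A)² = (-1×0.0321)² = 0.00103
δP/P = √(0.00936) = 0.0968
P = 2458 Pa, so δP = 0.0968 × 2458 = 238 Pa.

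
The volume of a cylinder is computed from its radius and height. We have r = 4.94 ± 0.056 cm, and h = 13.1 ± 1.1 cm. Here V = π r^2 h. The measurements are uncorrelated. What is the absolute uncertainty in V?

87.4 cm^3

V is a product of powers, so relative uncertainties combine in quadrature:
  (2·δr/r)² = (2×0.0113)² = 0.000514;  (1·δh/h)² = (1×0.0840)² = 0.00705
δV/V = √(0.00756) = 0.0870
V = 1000 cm^3, so δV = 0.0870 × 1000 = 87.4 cm^3.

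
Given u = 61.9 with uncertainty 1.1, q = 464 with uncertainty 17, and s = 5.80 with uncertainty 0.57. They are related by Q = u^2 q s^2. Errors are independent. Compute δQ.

Each factor contributes (exponent × relative error)² to (δQ/Q)²:
  (2·δu/u)² = (2×0.0178)² = 0.00126;  (1·δq/q)² = (1×0.0366)² = 0.00134;  (2·δs/s)² = (2×0.0983)² = 0.0386
δQ/Q = √(0.0412) = 0.203
Q = 5.98e+07, so δQ = 0.203 × 5.98e+07 = 1.21e+07.

1.21e+07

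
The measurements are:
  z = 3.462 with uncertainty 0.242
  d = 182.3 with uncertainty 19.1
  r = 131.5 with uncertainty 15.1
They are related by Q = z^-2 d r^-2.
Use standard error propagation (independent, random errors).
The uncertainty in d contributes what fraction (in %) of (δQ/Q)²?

13.2%

(δQ/Q)² = (-2·δz/z)² + (1·δd/d)² + (-2·δr/r)²
  z term: (-2×0.0699)² = 0.0195
  d term: (1×0.105)² = 0.0110
  r term: (-2×0.115)² = 0.0527
Total = 0.0833. Share from d = 0.0110/0.0833 = 0.132.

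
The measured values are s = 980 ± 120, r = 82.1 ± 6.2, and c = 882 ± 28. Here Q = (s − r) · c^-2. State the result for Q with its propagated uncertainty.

0.00115 ± 0.000171

Let u = s − r = 898. δu = √(δs² + δr²) = √(14400 + 38.4) = 120, so δu/u = 0.134.
Q is then a monomial in u, c:
δQ/Q = √((δu/u)² + (-2·δc/c)²) = √(0.0179 + 0.00403) = 0.148
Q = 0.00115, so δQ = 0.148 × 0.00115 = 0.000171.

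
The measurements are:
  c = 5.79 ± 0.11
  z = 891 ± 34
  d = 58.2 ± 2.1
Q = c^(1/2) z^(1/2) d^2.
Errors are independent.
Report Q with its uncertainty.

Products/powers → add relative errors in quadrature, weighted by exponent:
  (½·δc/c)² = (0.5×0.0190)² = 9.02e-05;  (½·δz/z)² = (0.5×0.0382)² = 0.000364;  (2·δd/d)² = (2×0.0361)² = 0.00521
δQ/Q = √(0.00566) = 0.0752
Q = 2.43e+05, so δQ = 0.0752 × 2.43e+05 = 18300.

(2.43 ± 0.183) × 10^5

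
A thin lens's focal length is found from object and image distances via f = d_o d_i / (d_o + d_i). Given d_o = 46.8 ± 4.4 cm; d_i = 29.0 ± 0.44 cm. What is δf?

0.666 cm

∂f/∂d_o = (d_i/(d_o+d_i))² = 0.146;  ∂f/∂d_i = (d_o/(d_o+d_i))² = 0.381
δf = √((∂f/∂d_o · δd_o)² + (∂f/∂d_i · δd_i)²) = √(0.415 + 0.0281) = 0.666 cm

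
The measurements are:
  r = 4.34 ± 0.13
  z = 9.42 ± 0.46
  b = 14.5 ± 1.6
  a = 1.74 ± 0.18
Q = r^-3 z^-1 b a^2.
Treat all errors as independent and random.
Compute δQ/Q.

0.256

Since Q is a product/quotient, work with relative uncertainties:
  (-3·δr/r)² = (-3×0.0300)² = 0.00808;  (-1·δz/z)² = (-1×0.0488)² = 0.00238;  (1·δb/b)² = (1×0.110)² = 0.0122;  (2·δa/a)² = (2×0.103)² = 0.0428
δQ/Q = √(0.0654) = 0.256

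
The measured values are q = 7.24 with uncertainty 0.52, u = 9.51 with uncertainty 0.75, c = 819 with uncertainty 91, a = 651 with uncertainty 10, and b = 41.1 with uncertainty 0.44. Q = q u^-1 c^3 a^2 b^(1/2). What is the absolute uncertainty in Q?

Products/powers → add relative errors in quadrature, weighted by exponent:
  (1·δq/q)² = (1×0.0718)² = 0.00516;  (-1·δu/u)² = (-1×0.0789)² = 0.00622;  (3·δc/c)² = (3×0.111)² = 0.111;  (2·δa/a)² = (2×0.0154)² = 0.000944;  (½·δb/b)² = (0.5×0.0107)² = 2.87e-05
δQ/Q = √(0.123) = 0.351
Q = 1.14e+15, so δQ = 0.351 × 1.14e+15 = 3.99e+14.

3.99e+14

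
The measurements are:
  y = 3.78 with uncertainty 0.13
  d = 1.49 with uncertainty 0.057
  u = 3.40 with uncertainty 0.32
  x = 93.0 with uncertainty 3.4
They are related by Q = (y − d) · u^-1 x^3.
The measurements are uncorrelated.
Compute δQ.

85200

Let w = y − d = 2.29. δw = √(δy² + δd²) = √(0.0169 + 0.00325) = 0.142, so δw/w = 0.0620.
Q is then a monomial in w, u, x:
δQ/Q = √((δw/w)² + (-1·δu/u)² + (3·δx/x)²) = √(0.00384 + 0.00886 + 0.0120) = 0.157
Q = 5.42e+05, so δQ = 0.157 × 5.42e+05 = 85200.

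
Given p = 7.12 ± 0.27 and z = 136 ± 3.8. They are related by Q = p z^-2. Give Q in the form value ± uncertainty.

(3.85 ± 0.260) × 10^-4

Since Q is a product/quotient, work with relative uncertainties:
  (1·δp/p)² = (1×0.0379)² = 0.00144;  (-2·δz/z)² = (-2×0.0279)² = 0.00312
δQ/Q = √(0.00456) = 0.0675
Q = 0.000385, so δQ = 0.0675 × 0.000385 = 2.6e-05.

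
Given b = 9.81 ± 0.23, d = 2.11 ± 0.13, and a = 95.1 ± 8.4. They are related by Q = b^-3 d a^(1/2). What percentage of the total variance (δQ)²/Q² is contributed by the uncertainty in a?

18.2%

(δQ/Q)² = (-3·δb/b)² + (1·δd/d)² + (½·δa/a)²
  b term: (-3×0.0234)² = 0.00495
  d term: (1×0.0616)² = 0.00380
  a term: (0.5×0.0883)² = 0.00195
Total = 0.0107. Share from a = 0.00195/0.0107 = 0.182.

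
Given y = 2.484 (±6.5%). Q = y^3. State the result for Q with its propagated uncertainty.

Q ∝ y^3, so δQ/Q = |3| · δy/y = 3 × 0.0650 = 0.195.
Q = 15.33, so δQ = 0.195 × 15.33 = 2.99.

15.33 ± 2.99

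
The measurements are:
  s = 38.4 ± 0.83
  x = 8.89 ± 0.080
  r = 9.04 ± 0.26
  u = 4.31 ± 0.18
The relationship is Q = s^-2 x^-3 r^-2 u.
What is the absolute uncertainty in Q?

4.45e-09

Products/powers → add relative errors in quadrature, weighted by exponent:
  (-2·δs/s)² = (-2×0.0216)² = 0.00187;  (-3·δx/x)² = (-3×0.00900)² = 0.000729;  (-2·δr/r)² = (-2×0.0288)² = 0.00331;  (1·δu/u)² = (1×0.0418)² = 0.00174
δQ/Q = √(0.00765) = 0.0875
Q = 5.09e-08, so δQ = 0.0875 × 5.09e-08 = 4.45e-09.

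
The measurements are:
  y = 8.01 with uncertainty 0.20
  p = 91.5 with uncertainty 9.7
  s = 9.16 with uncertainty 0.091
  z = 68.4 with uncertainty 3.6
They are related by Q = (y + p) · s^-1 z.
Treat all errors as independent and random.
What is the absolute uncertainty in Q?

82.7

Let u = y + p = 99.5. δu = √(δy² + δp²) = √(0.0400 + 94.1) = 9.70, so δu/u = 0.0975.
Q is then a monomial in u, s, z:
δQ/Q = √((δu/u)² + (-1·δs/s)² + (1·δz/z)²) = √(0.00951 + 9.87e-05 + 0.00277) = 0.111
Q = 743, so δQ = 0.111 × 743 = 82.7.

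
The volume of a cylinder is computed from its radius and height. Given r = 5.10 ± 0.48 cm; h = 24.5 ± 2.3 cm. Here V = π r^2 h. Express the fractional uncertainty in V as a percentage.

Products/powers → add relative errors in quadrature, weighted by exponent:
  (2·δr/r)² = (2×0.0941)² = 0.0354;  (1·δh/h)² = (1×0.0939)² = 0.00881
δV/V = √(0.0442) = 0.210

21.0%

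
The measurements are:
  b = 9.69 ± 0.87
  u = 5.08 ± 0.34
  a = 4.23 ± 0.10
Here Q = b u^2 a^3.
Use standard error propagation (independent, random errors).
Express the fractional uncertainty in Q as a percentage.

For a monomial Q ∝ b, u^2, a^3, fractional errors add in quadrature:
  (1·δb/b)² = (1×0.0898)² = 0.00806;  (2·δu/u)² = (2×0.0669)² = 0.0179;  (3·δa/a)² = (3×0.0236)² = 0.00503
δQ/Q = √(0.0310) = 0.176

17.6%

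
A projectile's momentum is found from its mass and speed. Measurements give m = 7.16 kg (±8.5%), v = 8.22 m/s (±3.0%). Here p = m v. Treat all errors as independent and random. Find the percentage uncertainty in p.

9.01%

Products/powers → add relative errors in quadrature, weighted by exponent:
  (1·δm/m)² = (1×0.0850)² = 0.00723;  (1·δv/v)² = (1×0.0300)² = 0.000900
δp/p = √(0.00813) = 0.0901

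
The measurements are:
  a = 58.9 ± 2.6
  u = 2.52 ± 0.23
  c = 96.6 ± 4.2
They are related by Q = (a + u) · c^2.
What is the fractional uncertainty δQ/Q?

Let w = a + u = 61.4. δw = √(δa² + δu²) = √(6.76 + 0.0529) = 2.61, so δw/w = 0.0425.
Q is then a monomial in w, c:
δQ/Q = √((δw/w)² + (2·δc/c)²) = √(0.00181 + 0.00756) = 0.0968

0.0968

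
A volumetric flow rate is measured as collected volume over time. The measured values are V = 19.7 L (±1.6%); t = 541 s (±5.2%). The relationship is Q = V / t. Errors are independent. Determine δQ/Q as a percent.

5.44%

Q is a product of powers, so relative uncertainties combine in quadrature:
  (1·δV/V)² = (1×0.0160)² = 0.000256;  (-1·δt/t)² = (-1×0.0520)² = 0.00270
δQ/Q = √(0.00296) = 0.0544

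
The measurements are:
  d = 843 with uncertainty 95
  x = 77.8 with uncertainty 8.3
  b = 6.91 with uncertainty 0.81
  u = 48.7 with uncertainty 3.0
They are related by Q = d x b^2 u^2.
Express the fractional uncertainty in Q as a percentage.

30.7%

Each factor contributes (exponent × relative error)² to (δQ/Q)²:
  (1·δd/d)² = (1×0.113)² = 0.0127;  (1·δx/x)² = (1×0.107)² = 0.0114;  (2·δb/b)² = (2×0.117)² = 0.0550;  (2·δu/u)² = (2×0.0616)² = 0.0152
δQ/Q = √(0.0942) = 0.307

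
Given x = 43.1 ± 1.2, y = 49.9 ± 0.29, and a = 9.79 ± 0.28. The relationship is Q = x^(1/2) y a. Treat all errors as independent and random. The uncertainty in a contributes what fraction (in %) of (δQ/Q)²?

78.2%

(δQ/Q)² = (½·δx/x)² + (1·δy/y)² + (1·δa/a)²
  x term: (0.5×0.0278)² = 0.000194
  y term: (1×0.00581)² = 3.38e-05
  a term: (1×0.0286)² = 0.000818
Total = 0.00105. Share from a = 0.000818/0.00105 = 0.782.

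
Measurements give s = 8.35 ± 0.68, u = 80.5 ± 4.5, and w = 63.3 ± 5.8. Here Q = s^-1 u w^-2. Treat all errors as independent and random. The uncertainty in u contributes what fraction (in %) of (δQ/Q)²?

(δQ/Q)² = (-1·δs/s)² + (1·δu/u)² + (-2·δw/w)²
  s term: (-1×0.0814)² = 0.00663
  u term: (1×0.0559)² = 0.00312
  w term: (-2×0.0916)² = 0.0336
Total = 0.0433. Share from u = 0.00312/0.0433 = 0.0721.

7.21%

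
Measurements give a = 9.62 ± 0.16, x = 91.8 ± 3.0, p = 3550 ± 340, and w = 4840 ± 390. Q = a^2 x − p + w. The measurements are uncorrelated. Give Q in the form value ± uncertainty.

Let h = a^2·x = 8500. δh/h = √((2·δa/a)² + (1·δx/x)²) = √(0.00111 + 0.00107) = 0.0466, so δh = 396.
Q = h − p + w: δQ = √(δh² + δp² + δw²) = √(1.57e+05 + 1.16e+05 + 1.52e+05) = 652
Q = 9790.

9790 ± 652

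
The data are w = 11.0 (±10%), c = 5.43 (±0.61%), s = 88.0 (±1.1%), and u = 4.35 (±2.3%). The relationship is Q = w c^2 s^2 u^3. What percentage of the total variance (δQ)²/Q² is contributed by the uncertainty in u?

(δQ/Q)² = (1·δw/w)² + (2·δc/c)² + (2·δs/s)² + (3·δu/u)²
  w term: (1×0.100)² = 0.0100
  c term: (2×0.00610)² = 0.000149
  s term: (2×0.0110)² = 0.000484
  u term: (3×0.0230)² = 0.00476
Total = 0.0154. Share from u = 0.00476/0.0154 = 0.309.

30.9%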